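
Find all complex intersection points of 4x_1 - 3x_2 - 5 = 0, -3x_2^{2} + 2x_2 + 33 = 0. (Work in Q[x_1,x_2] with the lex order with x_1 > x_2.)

{(-1, -3), (4, 11/3)}

Compute a lex Gröbner basis by Buchberger's algorithm.
f_1 = 4x_1 - 3x_2 - 5, LT = x_1.
f_2 = -3x_2^{2} + 2x_2 + 33, LT = x_2^{2}.

The S-polynomials (S(f_1,f_2)) all reduce to 0 modulo the current basis, so we have a Gröbner basis.
Inter-reduce: drop elements whose leading term is divisible by another's, tail-reduce, and make monic.
Reduced Gröbner basis: {x_1 - \tfrac{3}{4}x_2 - \tfrac{5}{4}, x_2^{2} - \tfrac{2}{3}x_2 - 11}.

The lex basis is triangular: the last element involves only x_2. Solving x_2^{2} - \tfrac{2}{3}x_2 - 11 = 0 gives x_2 ∈ {-3, 11/3}; substituting each value into the earlier elements determines the remaining variables.
  x_2 = -3: the earlier basis element becomes x_1 + 1 = 0, giving x_1 = -1 — point (-1, -3).
  x_2 = 11/3: the earlier basis element becomes x_1 - 4 = 0, giving x_1 = 4 — point (4, 11/3).
Substituting each solution back into the original system confirms all equations vanish.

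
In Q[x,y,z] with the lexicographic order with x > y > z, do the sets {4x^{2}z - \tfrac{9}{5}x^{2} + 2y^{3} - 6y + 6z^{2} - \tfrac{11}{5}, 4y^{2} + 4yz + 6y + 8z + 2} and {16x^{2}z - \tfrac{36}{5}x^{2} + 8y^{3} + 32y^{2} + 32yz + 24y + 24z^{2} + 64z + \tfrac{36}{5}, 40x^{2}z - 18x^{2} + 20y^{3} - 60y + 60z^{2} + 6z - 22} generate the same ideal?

No, the ideals differ.

For a fixed monomial order, each ideal has a unique reduced Gröbner basis; comparing bases decides equality.
Buchberger on the first generating set:
f_1 = 4x^{2}z - \tfrac{9}{5}x^{2} + 2y^{3} - 6y + 6z^{2} - \tfrac{11}{5}, LT = x^{2}z.
f_2 = 4y^{2} + 4yz + 6y + 8z + 2, LT = y^{2}.

The S-polynomials (S(f_1,f_2)) all reduce to 0 modulo the current basis, so we have a Gröbner basis.
Inter-reduce: drop elements whose leading term is divisible by another's, tail-reduce, and make monic.
Reduced Gröbner basis: {x^{2}z - \tfrac{9}{20}x^{2} + \tfrac{1}{2}yz^{2} + \tfrac{1}{2}yz - \tfrac{5}{8}y + \tfrac{5}{2}z^{2} + \tfrac{7}{4}z - \tfrac{7}{40}, y^{2} + yz + \tfrac{3}{2}y + 2z + \tfrac{1}{2}}.

Buchberger on the second generating set:
h_1 = 16x^{2}z - \tfrac{36}{5}x^{2} + 8y^{3} + 32y^{2} + 32yz + 24y + 24z^{2} + 64z + \tfrac{36}{5}, LT = x^{2}z.
h_2 = 40x^{2}z - 18x^{2} + 20y^{3} - 60y + 60z^{2} + 6z - 22, LT = x^{2}z.

S(h_1,h_2): lcm = x^{2}z. S = 2y^{2} + 2yz + 3y + \tfrac{77}{20}z + 1.
  leading term y^{2}: no divisor's leading term divides it; move 2y^{2} to the remainder.
  leading term yz: no divisor's leading term divides it; move 2yz to the remainder.
  leading term y: no divisor's leading term divides it; move 3y to the remainder.
  leading term z: no divisor's leading term divides it; move \tfrac{77}{20}z to the remainder.
  leading term 1: no divisor's leading term divides it; move 1 to the remainder.
  remainder 2y^{2} + 2yz + 3y + \tfrac{77}{20}z + 1 ≠ 0; add k_3 = 2y^{2} + 2yz + 3y + \tfrac{77}{20}z + 1 to the basis.

The other S-polynomials (S(h_1,k_3), S(h_2,k_3)) all reduce to 0 modulo the current basis, so we have a Gröbner basis.
Inter-reduce: drop elements whose leading term is divisible by another's, tail-reduce, and make monic.
Reduced Gröbner basis: {x^{2}z - \tfrac{9}{20}x^{2} + \tfrac{1}{2}yz^{2} + \tfrac{43}{80}yz - \tfrac{5}{8}y + \tfrac{197}{80}z^{2} + \tfrac{59}{32}z - \tfrac{7}{40}, y^{2} + yz + \tfrac{3}{2}y + \tfrac{77}{40}z + \tfrac{1}{2}}.

Since the reduced bases disagree, the two ideals are not the same.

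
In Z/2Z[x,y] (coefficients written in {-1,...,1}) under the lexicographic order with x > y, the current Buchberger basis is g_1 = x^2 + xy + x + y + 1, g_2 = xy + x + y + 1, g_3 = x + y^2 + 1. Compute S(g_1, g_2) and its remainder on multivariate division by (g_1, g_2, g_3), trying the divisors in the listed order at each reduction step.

lcm(LM(g_1), LM(g_2)) = x^2y.
S = (lcm/LT(g_1))·g_1 − (lcm/LT(g_2))·g_2 = x^2 + xy^2 + x + y^2 + y.
Reduce S modulo (g_1, g_2, g_3) in that order:
  leading term x^2: subtract (1)·g_1 from x^2 + xy^2 + x + y^2 + y → xy^2 + xy + y^2 + 1
  leading term xy^2: subtract (y)·g_2 from xy^2 + xy + y^2 + 1 → y + 1
  leading term y: no divisor's leading term divides it; move y to the remainder.
  leading term 1: no divisor's leading term divides it; move 1 to the remainder.
The remainder y + 1 is nonzero, so it would be added as the next basis element.
An S-polynomial is built so that the two leading terms cancel; whether anything survives reduction is exactly the Gröbner-basis criterion.

S(g_1, g_2) = x^2 + xy^2 + x + y^2 + y; remainder on division = y + 1.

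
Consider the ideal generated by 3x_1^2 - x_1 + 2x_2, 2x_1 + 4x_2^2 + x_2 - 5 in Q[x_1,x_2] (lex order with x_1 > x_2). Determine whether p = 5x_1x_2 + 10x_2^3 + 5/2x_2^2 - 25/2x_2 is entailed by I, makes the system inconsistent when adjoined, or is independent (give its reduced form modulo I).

5x_1x_2 + 10x_2^3 + 5/2x_2^2 - 25/2x_2 lies in I (it reduces to 0).

First compute the reduced Gröbner basis of I by Buchberger's algorithm.
f_1 = 3x_1^2 - x_1 + 2x_2, LT = x_1^2.
f_2 = 2x_1 + 4x_2^2 + x_2 - 5, LT = x_1.

S(f_1,f_2): lcm = x_1^2. S = -2x_1x_2^2 - 1/2x_1x_2 + 13/6x_1 + 2/3x_2.
  leading term x_1x_2^2: subtract (-x_2^2)·f_2 from -2x_1x_2^2 - 1/2x_1x_2 + 13/6x_1 + 2/3x_2 → -1/2x_1x_2 + 13/6x_1 + 4x_2^4 + x_2^3 - 5x_2^2 + 2/3x_2
  leading term x_1x_2: subtract (-1/4x_2)·f_2 from -1/2x_1x_2 + 13/6x_1 + 4x_2^4 + x_2^3 - 5x_2^2 + 2/3x_2 → 13/6x_1 + 4x_2^4 + 2x_2^3 - 19/4x_2^2 - 7/12x_2
  leading term x_1: subtract (13/12)·f_2 from 13/6x_1 + 4x_2^4 + 2x_2^3 - 19/4x_2^2 - 7/12x_2 → 4x_2^4 + 2x_2^3 - 109/12x_2^2 - 5/3x_2 + 65/12
  leading term x_2^4: no divisor's leading term divides it; move 4x_2^4 to the remainder.
  leading term x_2^3: no divisor's leading term divides it; move 2x_2^3 to the remainder.
  leading term x_2^2: no divisor's leading term divides it; move -109/12x_2^2 to the remainder.
  leading term x_2: no divisor's leading term divides it; move -5/3x_2 to the remainder.
  leading term 1: no divisor's leading term divides it; move 65/12 to the remainder.
  remainder 4x_2^4 + 2x_2^3 - 109/12x_2^2 - 5/3x_2 + 65/12 ≠ 0; add h_3 = 4x_2^4 + 2x_2^3 - 109/12x_2^2 - 5/3x_2 + 65/12 to the basis.

The other S-polynomials (S(f_1,h_3), S(f_2,h_3)) all reduce to 0 modulo the current basis, so we have a Gröbner basis.
Inter-reduce: drop elements whose leading term is divisible by another's, tail-reduce, and make monic.
Reduced Gröbner basis: {x_1 + 2x_2^2 + 1/2x_2 - 5/2, x_2^4 + 1/2x_2^3 - 109/48x_2^2 - 5/12x_2 + 65/48}.
Label its elements g_1 = x_1 + 2x_2^2 + 1/2x_2 - 5/2, g_2 = x_2^4 + 1/2x_2^3 - 109/48x_2^2 - 5/12x_2 + 65/48.

Reduce p = 5x_1x_2 + 10x_2^3 + 5/2x_2^2 - 25/2x_2 modulo G:
  leading term x_1x_2: subtract (5x_2)·g_1 from 5x_1x_2 + 10x_2^3 + 5/2x_2^2 - 25/2x_2 → 0
  normal form = 0.
Since the normal form is 0, p ∈ I.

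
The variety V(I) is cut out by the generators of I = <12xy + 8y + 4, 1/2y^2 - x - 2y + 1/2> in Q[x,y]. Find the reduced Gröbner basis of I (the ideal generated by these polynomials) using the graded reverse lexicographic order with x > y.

G = {x^2 + 1/6x + 1/6y - 1, xy + 2/3y + 1/3, y^2 - 2x - 4y + 1}

f_1 = 12xy + 8y + 4, LT = xy.
f_2 = 1/2y^2 - x - 2y + 1/2, LT = y^2.

S(f_1,f_2): lcm = xy^2. S = 2x^2 + 4xy + 2/3y^2 - x + 1/3y.
  leading term x^2: no divisor's leading term divides it; move 2x^2 to the remainder.
  leading term xy: subtract (1/3)·f_1 from 4xy + 2/3y^2 - x + 1/3y → 2/3y^2 - x - 7/3y - 4/3
  leading term y^2: subtract (4/3)·f_2 from 2/3y^2 - x - 7/3y - 4/3 → 1/3x + 1/3y - 2
  leading term x: no divisor's leading term divides it; move 1/3x to the remainder.
  leading term y: no divisor's leading term divides it; move 1/3y to the remainder.
  leading term 1: no divisor's leading term divides it; move -2 to the remainder.
  remainder 2x^2 + 1/3x + 1/3y - 2 ≠ 0; add g_3 = 2x^2 + 1/3x + 1/3y - 2 to the basis.

The other S-polynomials (S(f_1,g_3), S(f_2,g_3)) all reduce to 0 modulo the current basis, so we have a Gröbner basis.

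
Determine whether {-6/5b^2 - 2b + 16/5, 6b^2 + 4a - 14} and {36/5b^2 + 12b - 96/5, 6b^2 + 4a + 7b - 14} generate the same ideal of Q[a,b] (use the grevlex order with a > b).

No, the ideals differ.

Two ideals are equal iff their reduced Gröbner bases coincide (the reduced basis is unique for a fixed ordering).
Buchberger on the first generating set:
f_1 = -6/5b^2 - 2b + 16/5, LT = b^2.
f_2 = 6b^2 + 4a - 14, LT = b^2.

S(f_1,f_2): lcm = b^2. S = -2/3a + 5/3b - 1/3.
  leading term a: no divisor's leading term divides it; move -2/3a to the remainder.
  leading term b: no divisor's leading term divides it; move 5/3b to the remainder.
  leading term 1: no divisor's leading term divides it; move -1/3 to the remainder.
  remainder -2/3a + 5/3b - 1/3 ≠ 0; add g_3 = -2/3a + 5/3b - 1/3 to the basis.

S(f_1,g_3): leading monomials are coprime, so the S-polynomial reduces to 0 (Buchberger's first criterion).
S(f_2,g_3): leading monomials are coprime, so the S-polynomial reduces to 0 (Buchberger's first criterion).
Every S-polynomial of the final basis reduces to 0, so we have a Gröbner basis.
Inter-reduce: drop elements whose leading term is divisible by another's, tail-reduce, and make monic.
Reduced Gröbner basis: {b^2 + 5/3b - 8/3, a - 5/2b + 1/2}.

Buchberger on the second generating set:
h_1 = 36/5b^2 + 12b - 96/5, LT = b^2.
h_2 = 6b^2 + 4a + 7b - 14, LT = b^2.

S(h_1,h_2): lcm = b^2. S = -2/3a + 1/2b - 1/3.
  leading term a: no divisor's leading term divides it; move -2/3a to the remainder.
  leading term b: no divisor's leading term divides it; move 1/2b to the remainder.
  leading term 1: no divisor's leading term divides it; move -1/3 to the remainder.
  remainder -2/3a + 1/2b - 1/3 ≠ 0; add k_3 = -2/3a + 1/2b - 1/3 to the basis.

S(h_1,k_3): leading monomials are coprime, so the S-polynomial reduces to 0 (Buchberger's first criterion).
S(h_2,k_3): leading monomials are coprime, so the S-polynomial reduces to 0 (Buchberger's first criterion).
Every S-polynomial of the final basis reduces to 0, so we have a Gröbner basis.
Inter-reduce: drop elements whose leading term is divisible by another's, tail-reduce, and make monic.
Reduced Gröbner basis: {b^2 + 5/3b - 8/3, a - 3/4b + 1/2}.

The bases are distinct; the ideals are different.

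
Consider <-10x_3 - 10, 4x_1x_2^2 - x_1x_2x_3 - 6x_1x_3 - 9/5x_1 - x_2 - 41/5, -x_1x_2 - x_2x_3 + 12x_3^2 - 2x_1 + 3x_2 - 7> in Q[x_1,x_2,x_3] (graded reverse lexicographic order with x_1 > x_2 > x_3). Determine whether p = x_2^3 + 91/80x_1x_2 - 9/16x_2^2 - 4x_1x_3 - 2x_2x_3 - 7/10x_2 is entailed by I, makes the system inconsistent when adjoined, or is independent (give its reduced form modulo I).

First compute the reduced Gröbner basis of I by Buchberger's algorithm.
f_1 = -10x_3 - 10, LT = x_3.
f_2 = 4x_1x_2^2 - x_1x_2x_3 - 6x_1x_3 - 9/5x_1 - x_2 - 41/5, LT = x_1x_2^2.
f_3 = -x_1x_2 - x_2x_3 + 12x_3^2 - 2x_1 + 3x_2 - 7, LT = x_1x_2.

S(f_2,f_3): lcm = x_1x_2^2. S = -1/4x_1x_2x_3 - x_2^2x_3 + 12x_2x_3^2 - 2x_1x_2 + 3x_2^2 - 3/2x_1x_3 - 9/20x_1 - 29/4x_2 - 41/20.
  leading term x_1x_2x_3: subtract (1/40x_1x_2)·f_1 from -1/4x_1x_2x_3 - x_2^2x_3 + 12x_2x_3^2 - 2x_1x_2 + 3x_2^2 - 3/2x_1x_3 - 9/20x_1 - 29/4x_2 - 41/20 → -x_2^2x_3 + 12x_2x_3^2 - 7/4x_1x_2 + 3x_2^2 - 3/2x_1x_3 - 9/20x_1 - 29/4x_2 - 41/20
  leading term x_2^2x_3: subtract (1/10x_2^2)·f_1 from -x_2^2x_3 + 12x_2x_3^2 - 7/4x_1x_2 + 3x_2^2 - 3/2x_1x_3 - 9/20x_1 - 29/4x_2 - 41/20 → 12x_2x_3^2 - 7/4x_1x_2 + 4x_2^2 - 3/2x_1x_3 - 9/20x_1 - 29/4x_2 - 41/20
  leading term x_2x_3^2: subtract (-6/5x_2x_3)·f_1 from 12x_2x_3^2 - 7/4x_1x_2 + 4x_2^2 - 3/2x_1x_3 - 9/20x_1 - 29/4x_2 - 41/20 → -7/4x_1x_2 + 4x_2^2 - 3/2x_1x_3 - 12x_2x_3 - 9/20x_1 - 29/4x_2 - 41/20
  leading term x_1x_2: subtract (7/4)·f_3 from -7/4x_1x_2 + 4x_2^2 - 3/2x_1x_3 - 12x_2x_3 - 9/20x_1 - 29/4x_2 - 41/20 → 4x_2^2 - 3/2x_1x_3 - 41/4x_2x_3 - 21x_3^2 + 61/20x_1 - 25/2x_2 + 51/5
  leading term x_2^2: no divisor's leading term divides it; move 4x_2^2 to the remainder.
  leading term x_1x_3: subtract (3/20x_1)·f_1 from -3/2x_1x_3 - 41/4x_2x_3 - 21x_3^2 + 61/20x_1 - 25/2x_2 + 51/5 → -41/4x_2x_3 - 21x_3^2 + 91/20x_1 - 25/2x_2 + 51/5
  leading term x_2x_3: subtract (41/40x_2)·f_1 from -41/4x_2x_3 - 21x_3^2 + 91/20x_1 - 25/2x_2 + 51/5 → -21x_3^2 + 91/20x_1 - 9/4x_2 + 51/5
  leading term x_3^2: subtract (21/10x_3)·f_1 from -21x_3^2 + 91/20x_1 - 9/4x_2 + 51/5 → 91/20x_1 - 9/4x_2 + 21x_3 + 51/5
  leading term x_1: no divisor's leading term divides it; move 91/20x_1 to the remainder.
  leading term x_2: no divisor's leading term divides it; move -9/4x_2 to the remainder.
  leading term x_3: subtract (-21/10)·f_1 from 21x_3 + 51/5 → -54/5
  leading term 1: no divisor's leading term divides it; move -54/5 to the remainder.
  remainder 4x_2^2 + 91/20x_1 - 9/4x_2 - 54/5 ≠ 0; add h_4 = 4x_2^2 + 91/20x_1 - 9/4x_2 - 54/5 to the basis.

S(f_2,h_4): lcm = x_1x_2^2. S = -1/4x_1x_2x_3 - 91/80x_1^2 + 9/16x_1x_2 - 3/2x_1x_3 + 9/4x_1 - 1/4x_2 - 41/20.
  leading term x_1x_2x_3: subtract (1/40x_1x_2)·f_1 from -1/4x_1x_2x_3 - 91/80x_1^2 + 9/16x_1x_2 - 3/2x_1x_3 + 9/4x_1 - 1/4x_2 - 41/20 → -91/80x_1^2 + 13/16x_1x_2 - 3/2x_1x_3 + 9/4x_1 - 1/4x_2 - 41/20
  leading term x_1^2: no divisor's leading term divides it; move -91/80x_1^2 to the remainder.
  leading term x_1x_2: subtract (-13/16)·f_3 from 13/16x_1x_2 - 3/2x_1x_3 + 9/4x_1 - 1/4x_2 - 41/20 → -3/2x_1x_3 - 13/16x_2x_3 + 39/4x_3^2 + 5/8x_1 + 35/16x_2 - 619/80
  leading term x_1x_3: subtract (3/20x_1)·f_1 from -3/2x_1x_3 - 13/16x_2x_3 + 39/4x_3^2 + 5/8x_1 + 35/16x_2 - 619/80 → -13/16x_2x_3 + 39/4x_3^2 + 17/8x_1 + 35/16x_2 - 619/80
  leading term x_2x_3: subtract (13/160x_2)·f_1 from -13/16x_2x_3 + 39/4x_3^2 + 17/8x_1 + 35/16x_2 - 619/80 → 39/4x_3^2 + 17/8x_1 + 3x_2 - 619/80
  leading term x_3^2: subtract (-39/40x_3)·f_1 from 39/4x_3^2 + 17/8x_1 + 3x_2 - 619/80 → 17/8x_1 + 3x_2 - 39/4x_3 - 619/80
  leading term x_1: no divisor's leading term divides it; move 17/8x_1 to the remainder.
  leading term x_2: no divisor's leading term divides it; move 3x_2 to the remainder.
  leading term x_3: subtract (39/40)·f_1 from -39/4x_3 - 619/80 → 161/80
  leading term 1: no divisor's leading term divides it; move 161/80 to the remainder.
  remainder -91/80x_1^2 + 17/8x_1 + 3x_2 + 161/80 ≠ 0; add h_5 = -91/80x_1^2 + 17/8x_1 + 3x_2 + 161/80 to the basis.

The other S-polynomials (S(f_1,f_2), S(f_1,f_3), S(f_1,h_4), S(f_3,h_4), S(f_1,h_5), S(f_2,h_5), S(f_3,h_5), S(h_4,h_5)) all reduce to 0 modulo the current basis, so we have a Gröbner basis.
Inter-reduce: drop elements whose leading term is divisible by another's, tail-reduce, and make monic.
Reduced Gröbner basis: {x_1^2 - 170/91x_1 - 240/91x_2 - 23/13, x_1x_2 + 2x_1 - 4x_2 - 5, x_2^2 + 91/80x_1 - 9/16x_2 - 27/10, x_3 + 1}.
Label its elements g_1 = x_1^2 - 170/91x_1 - 240/91x_2 - 23/13, g_2 = x_1x_2 + 2x_1 - 4x_2 - 5, g_3 = x_2^2 + 91/80x_1 - 9/16x_2 - 27/10, g_4 = x_3 + 1.

Reduce p = x_2^3 + 91/80x_1x_2 - 9/16x_2^2 - 4x_1x_3 - 2x_2x_3 - 7/10x_2 modulo G:
  leading term x_2^3: subtract (x_2)·g_3 from x_2^3 + 91/80x_1x_2 - 9/16x_2^2 - 4x_1x_3 - 2x_2x_3 - 7/10x_2 → -4x_1x_3 - 2x_2x_3 + 2x_2
  leading term x_1x_3: subtract (-4x_1)·g_4 from -4x_1x_3 - 2x_2x_3 + 2x_2 → -2x_2x_3 + 4x_1 + 2x_2
  leading term x_2x_3: subtract (-2x_2)·g_4 from -2x_2x_3 + 4x_1 + 2x_2 → 4x_1 + 4x_2
  leading term x_1: no divisor's leading term divides it; move 4x_1 to the remainder.
  leading term x_2: no divisor's leading term divides it; move 4x_2 to the remainder.
  normal form = 4x_1 + 4x_2.
The normal form is nonzero, so p ∉ I. Since p minus its normal form lies in I, I + (p) = I + (r) where r = 4x_1 + 4x_2; decide whether this ideal is the whole ring.
Run Buchberger on G together with r (pairs among the g_i already reduce to 0 since G is a Gröbner basis):
g_1 = x_1^2 - 170/91x_1 - 240/91x_2 - 23/13, LT = x_1^2.
g_2 = x_1x_2 + 2x_1 - 4x_2 - 5, LT = x_1x_2.
g_3 = x_2^2 + 91/80x_1 - 9/16x_2 - 27/10, LT = x_2^2.
g_4 = x_3 + 1, LT = x_3.
r = 4x_1 + 4x_2, LT = x_1.

S(g_1,r): lcm = x_1^2. S = -x_1x_2 - 170/91x_1 - 240/91x_2 - 23/13.
  leading term x_1x_2: subtract (-1)·g_2 from -x_1x_2 - 170/91x_1 - 240/91x_2 - 23/13 → 12/91x_1 - 604/91x_2 - 88/13
  leading term x_1: subtract (3/91)·r from 12/91x_1 - 604/91x_2 - 88/13 → -88/13x_2 - 88/13
  leading term x_2: no divisor's leading term divides it; move -88/13x_2 to the remainder.
  leading term 1: no divisor's leading term divides it; move -88/13 to the remainder.
  remainder -88/13x_2 - 88/13 ≠ 0; add m_6 = -88/13x_2 - 88/13 to the basis.

The other S-polynomials (S(g_1,g_2), S(g_1,g_3), S(g_1,g_4), S(g_2,g_3), S(g_2,g_4), S(g_2,r), S(g_3,g_4), S(g_3,r), S(g_4,r), S(g_1,m_6), S(g_2,m_6), S(g_3,m_6), S(g_4,m_6), S(r,m_6)) all reduce to 0 modulo the current basis, so we have a Gröbner basis.
Inter-reduce: drop elements whose leading term is divisible by another's, tail-reduce, and make monic.
Reduced Gröbner basis: {x_1 - 1, x_2 + 1, x_3 + 1}.
The reduced Gröbner basis of I + (p) is {x_1 - 1, x_2 + 1, x_3 + 1} ≠ {1}, a proper ideal, so the enlarged system stays consistent: p is independent of I, with normal form 4x_1 + 4x_2.

x_2^3 + 91/80x_1x_2 - 9/16x_2^2 - 4x_1x_3 - 2x_2x_3 - 7/10x_2 is independent of I; its normal form modulo I is 4x_1 + 4x_2.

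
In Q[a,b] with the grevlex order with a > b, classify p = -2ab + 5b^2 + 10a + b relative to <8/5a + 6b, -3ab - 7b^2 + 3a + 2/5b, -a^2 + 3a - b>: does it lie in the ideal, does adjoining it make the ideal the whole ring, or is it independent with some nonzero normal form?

First compute the reduced Gröbner basis of I by Buchberger's algorithm.
f_1 = 8/5a + 6b, LT = a.
f_2 = -3ab - 7b^2 + 3a + 2/5b, LT = ab.
f_3 = -a^2 + 3a - b, LT = a^2.

S(f_1,f_2): lcm = ab. S = 17/12b^2 + a + 2/15b.
  reduce S modulo (f_1, f_2, f_3):
  remainder 17/12b^2 - 217/60b ≠ 0; add h_4 = 17/12b^2 - 217/60b to the basis.

S(f_1,f_3): lcm = a^2. S = 15/4ab + 3a - b.
  reduce S modulo (f_1, f_2, f_3, h_4):
  remainder -13097/272b ≠ 0; add h_5 = -13097/272b to the basis.

The other S-polynomials (S(f_2,f_3), S(f_1,h_4), S(f_2,h_4), S(f_3,h_4), S(f_1,h_5), S(f_2,h_5), S(f_3,h_5), S(h_4,h_5)) all reduce to 0 modulo the current basis, so we have a Gröbner basis.
Inter-reduce: drop elements whose leading term is divisible by another's, tail-reduce, and make monic.
Reduced Gröbner basis: {a, b}.
Label its elements g_1 = a, g_2 = b.

Reduce p = -2ab + 5b^2 + 10a + b modulo G:
  leading term ab: subtract (-2b)·g_1 from -2ab + 5b^2 + 10a + b → 5b^2 + 10a + b
  leading term b^2: subtract (5b)·g_2 from 5b^2 + 10a + b → 10a + b
  leading term a: subtract (10)·g_1 from 10a + b → b
  leading term b: subtract (1)·g_2 from b → 0
  normal form = 0.
Since the normal form is 0, p ∈ I.

The remainder on division by a Gröbner basis is unique — it is the normal form.

-2ab + 5b^2 + 10a + b lies in I (it reduces to 0).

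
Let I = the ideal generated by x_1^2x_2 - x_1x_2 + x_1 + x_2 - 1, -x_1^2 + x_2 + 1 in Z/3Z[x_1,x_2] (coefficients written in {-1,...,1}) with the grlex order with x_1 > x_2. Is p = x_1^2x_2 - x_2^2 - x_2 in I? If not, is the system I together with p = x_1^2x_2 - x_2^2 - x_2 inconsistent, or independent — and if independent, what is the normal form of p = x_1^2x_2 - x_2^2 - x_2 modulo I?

First compute the reduced Gröbner basis of I by Buchberger's algorithm.
f_1 = x_1^2x_2 - x_1x_2 + x_1 + x_2 - 1, LT = x_1^2x_2.
f_2 = -x_1^2 + x_2 + 1, LT = x_1^2.

S(f_1,f_2): lcm = x_1^2x_2. S = -x_1x_2 + x_2^2 + x_1 - x_2 - 1.
  leading term x_1x_2: no divisor's leading term divides it; move -x_1x_2 to the remainder.
  leading term x_2^2: no divisor's leading term divides it; move x_2^2 to the remainder.
  leading term x_1: no divisor's leading term divides it; move x_1 to the remainder.
  leading term x_2: no divisor's leading term divides it; move -x_2 to the remainder.
  leading term 1: no divisor's leading term divides it; move -1 to the remainder.
  remainder -x_1x_2 + x_2^2 + x_1 - x_2 - 1 ≠ 0; add h_3 = -x_1x_2 + x_2^2 + x_1 - x_2 - 1 to the basis.

S(f_1,h_3): lcm = x_1^2x_2. S = x_1x_2^2 + x_1^2 + x_1x_2 + x_2 - 1.
  leading term x_1x_2^2: subtract (-x_2)·h_3 from x_1x_2^2 + x_1^2 + x_1x_2 + x_2 - 1 → x_2^3 + x_1^2 - x_1x_2 - x_2^2 - 1
  leading term x_2^3: no divisor's leading term divides it; move x_2^3 to the remainder.
  leading term x_1^2: subtract (-1)·f_2 from x_1^2 - x_1x_2 - x_2^2 - 1 → -x_1x_2 - x_2^2 + x_2
  leading term x_1x_2: subtract (1)·h_3 from -x_1x_2 - x_2^2 + x_2 → x_2^2 - x_1 - x_2 + 1
  leading term x_2^2: no divisor's leading term divides it; move x_2^2 to the remainder.
  leading term x_1: no divisor's leading term divides it; move -x_1 to the remainder.
  leading term x_2: no divisor's leading term divides it; move -x_2 to the remainder.
  leading term 1: no divisor's leading term divides it; move 1 to the remainder.
  remainder x_2^3 + x_2^2 - x_1 - x_2 + 1 ≠ 0; add h_4 = x_2^3 + x_2^2 - x_1 - x_2 + 1 to the basis.

The other S-polynomials (S(f_2,h_3), S(f_1,h_4), S(f_2,h_4), S(h_3,h_4)) all reduce to 0 modulo the current basis, so we have a Gröbner basis.
Inter-reduce: drop elements whose leading term is divisible by another's, tail-reduce, and make monic.
Reduced Gröbner basis: {x_2^3 + x_2^2 - x_1 - x_2 + 1, x_1^2 - x_2 - 1, x_1x_2 - x_2^2 - x_1 + x_2 + 1}.
Label its elements g_1 = x_2^3 + x_2^2 - x_1 - x_2 + 1, g_2 = x_1^2 - x_2 - 1, g_3 = x_1x_2 - x_2^2 - x_1 + x_2 + 1.

Reduce p = x_1^2x_2 - x_2^2 - x_2 modulo G:
  leading term x_1^2x_2: subtract (x_2)·g_2 from x_1^2x_2 - x_2^2 - x_2 → 0
  normal form = 0.
Since the normal form is 0, p ∈ I.

The remainder on division by a Gröbner basis is unique — it is the normal form.

x_1^2x_2 - x_2^2 - x_2 lies in I (it reduces to 0).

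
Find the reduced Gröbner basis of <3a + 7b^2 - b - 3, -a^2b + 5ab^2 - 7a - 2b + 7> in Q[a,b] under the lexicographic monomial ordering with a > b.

f_1 = 3a + 7b^2 - b - 3, LT = a.
f_2 = -a^2b + 5ab^2 - 7a - 2b + 7, LT = a^2b.

S(f_1,f_2): lcm = a^2b. S = 7/3ab^3 + 14/3ab^2 - ab - 7a - 2b + 7.
  leading term ab^3: subtract (7/9b^3)·f_1 from 7/3ab^3 + 14/3ab^2 - ab - 7a - 2b + 7 → 14/3ab^2 - ab - 7a - 49/9b^5 + 7/9b^4 + 7/3b^3 - 2b + 7
  leading term ab^2: subtract (14/9b^2)·f_1 from 14/3ab^2 - ab - 7a - 49/9b^5 + 7/9b^4 + 7/3b^3 - 2b + 7 → -ab - 7a - 49/9b^5 - 91/9b^4 + 35/9b^3 + 14/3b^2 - 2b + 7
  leading term ab: subtract (-1/3b)·f_1 from -ab - 7a - 49/9b^5 - 91/9b^4 + 35/9b^3 + 14/3b^2 - 2b + 7 → -7a - 49/9b^5 - 91/9b^4 + 56/9b^3 + 13/3b^2 - 3b + 7
  leading term a: subtract (-7/3)·f_1 from -7a - 49/9b^5 - 91/9b^4 + 56/9b^3 + 13/3b^2 - 3b + 7 → -49/9b^5 - 91/9b^4 + 56/9b^3 + 62/3b^2 - 16/3b
  leading term b^5: no divisor's leading term divides it; move -49/9b^5 to the remainder.
  leading term b^4: no divisor's leading term divides it; move -91/9b^4 to the remainder.
  leading term b^3: no divisor's leading term divides it; move 56/9b^3 to the remainder.
  leading term b^2: no divisor's leading term divides it; move 62/3b^2 to the remainder.
  leading term b: no divisor's leading term divides it; move -16/3b to the remainder.
  remainder -49/9b^5 - 91/9b^4 + 56/9b^3 + 62/3b^2 - 16/3b ≠ 0; add g_3 = -49/9b^5 - 91/9b^4 + 56/9b^3 + 62/3b^2 - 16/3b to the basis.

The other S-polynomials (S(f_1,g_3), S(f_2,g_3)) all reduce to 0 modulo the current basis, so we have a Gröbner basis.
Inter-reduce: drop elements whose leading term is divisible by another's, tail-reduce, and make monic.

G = {a + 7/3b^2 - 1/3b - 1, b^5 + 13/7b^4 - 8/7b^3 - 186/49b^2 + 48/49b}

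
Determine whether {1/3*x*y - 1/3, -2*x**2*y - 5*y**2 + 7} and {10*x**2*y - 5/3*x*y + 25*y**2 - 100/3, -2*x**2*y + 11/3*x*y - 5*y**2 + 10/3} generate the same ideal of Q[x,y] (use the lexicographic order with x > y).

Equality of ideals is decidable: compute both reduced Gröbner bases (unique for the ordering) and check whether they agree.
Buchberger on the first generating set:
f_1 = 1/3*x*y - 1/3, LT = x*y.
f_2 = -2*x**2*y - 5*y**2 + 7, LT = x**2*y.

S(f_1,f_2): lcm = x**2*y. S = -x - 5/2*y**2 + 7/2.
  leading term x: no divisor's leading term divides it; move -x to the remainder.
  leading term y**2: no divisor's leading term divides it; move -5/2*y**2 to the remainder.
  leading term 1: no divisor's leading term divides it; move 7/2 to the remainder.
  remainder -x - 5/2*y**2 + 7/2 ≠ 0; add g_3 = -x - 5/2*y**2 + 7/2 to the basis.

S(f_1,g_3): lcm = x*y. S = -5/2*y**3 + 7/2*y - 1.
  leading term y**3: no divisor's leading term divides it; move -5/2*y**3 to the remainder.
  leading term y: no divisor's leading term divides it; move 7/2*y to the remainder.
  leading term 1: no divisor's leading term divides it; move -1 to the remainder.
  remainder -5/2*y**3 + 7/2*y - 1 ≠ 0; add g_4 = -5/2*y**3 + 7/2*y - 1 to the basis.

The other S-polynomials (S(f_2,g_3), S(f_1,g_4), S(f_2,g_4), S(g_3,g_4)) all reduce to 0 modulo the current basis, so we have a Gröbner basis.
Inter-reduce: drop elements whose leading term is divisible by another's, tail-reduce, and make monic.
Reduced Gröbner basis: {x + 5/2*y**2 - 7/2, y**3 - 7/5*y + 2/5}.

Buchberger on the second generating set:
h_1 = 10*x**2*y - 5/3*x*y + 25*y**2 - 100/3, LT = x**2*y.
h_2 = -2*x**2*y + 11/3*x*y - 5*y**2 + 10/3, LT = x**2*y.

S(h_1,h_2): lcm = x**2*y. S = 5/3*x*y - 5/3.
  leading term x*y: no divisor's leading term divides it; move 5/3*x*y to the remainder.
  leading term 1: no divisor's leading term divides it; move -5/3 to the remainder.
  remainder 5/3*x*y - 5/3 ≠ 0; add k_3 = 5/3*x*y - 5/3 to the basis.

S(h_1,k_3): lcm = x**2*y. S = -1/6*x*y + x + 5/2*y**2 - 10/3.
  leading term x*y: subtract (-1/10)·k_3 from -1/6*x*y + x + 5/2*y**2 - 10/3 → x + 5/2*y**2 - 7/2
  leading term x: no divisor's leading term divides it; move x to the remainder.
  leading term y**2: no divisor's leading term divides it; move 5/2*y**2 to the remainder.
  leading term 1: no divisor's leading term divides it; move -7/2 to the remainder.
  remainder x + 5/2*y**2 - 7/2 ≠ 0; add k_4 = x + 5/2*y**2 - 7/2 to the basis.

S(k_3,k_4): lcm = x*y. S = -5/2*y**3 + 7/2*y - 1.
  leading term y**3: no divisor's leading term divides it; move -5/2*y**3 to the remainder.
  leading term y: no divisor's leading term divides it; move 7/2*y to the remainder.
  leading term 1: no divisor's leading term divides it; move -1 to the remainder.
  remainder -5/2*y**3 + 7/2*y - 1 ≠ 0; add k_5 = -5/2*y**3 + 7/2*y - 1 to the basis.

The other S-polynomials (S(h_2,k_3), S(h_1,k_4), S(h_2,k_4), S(h_1,k_5), S(h_2,k_5), S(k_3,k_5), S(k_4,k_5)) all reduce to 0 modulo the current basis, so we have a Gröbner basis.
Inter-reduce: drop elements whose leading term is divisible by another's, tail-reduce, and make monic.
Reduced Gröbner basis: {x + 5/2*y**2 - 7/2, y**3 - 7/5*y + 2/5}.

These coincide, so the ideals are equal.

Yes, the ideals are equal.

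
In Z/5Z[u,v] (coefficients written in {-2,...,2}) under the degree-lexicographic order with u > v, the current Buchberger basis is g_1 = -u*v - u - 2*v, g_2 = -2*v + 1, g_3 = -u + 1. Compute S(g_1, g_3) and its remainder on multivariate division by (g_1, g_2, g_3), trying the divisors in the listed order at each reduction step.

S(g_1, g_3) = u - 2*v; remainder on division = 0.

lcm(LM(g_1), LM(g_3)) = u*v.
S = (lcm/LT(g_1))·g_1 − (lcm/LT(g_3))·g_3 = u - 2*v.
Reduce S modulo (g_1, g_2, g_3) in that order:
  leading term u: subtract (-1)·g_3 from u - 2*v → -2*v + 1
  leading term v: subtract (1)·g_2 from -2*v + 1 → 0
The remainder is 0, so this S-polynomial contributes no new basis element.
This is the inner loop of Buchberger's algorithm — each nonzero remainder becomes a new basis element.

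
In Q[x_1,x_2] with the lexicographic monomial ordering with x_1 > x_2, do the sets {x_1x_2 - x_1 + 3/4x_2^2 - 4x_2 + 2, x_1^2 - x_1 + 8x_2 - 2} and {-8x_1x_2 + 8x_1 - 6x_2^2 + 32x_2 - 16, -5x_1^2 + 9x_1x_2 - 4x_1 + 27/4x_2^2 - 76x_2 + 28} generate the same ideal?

Yes, the ideals are equal.

Two ideals are equal iff their reduced Gröbner bases coincide (the reduced basis is unique for a fixed ordering).
Buchberger on the first generating set:
f_1 = x_1x_2 - x_1 + 3/4x_2^2 - 4x_2 + 2, LT = x_1x_2.
f_2 = x_1^2 - x_1 + 8x_2 - 2, LT = x_1^2.

S(f_1,f_2): lcm = x_1^2x_2. S = -x_1^2 + 3/4x_1x_2^2 - 3x_1x_2 + 2x_1 - 8x_2^2 + 2x_2.
  leading term x_1^2: subtract (-1)·f_2 from -x_1^2 + 3/4x_1x_2^2 - 3x_1x_2 + 2x_1 - 8x_2^2 + 2x_2 → 3/4x_1x_2^2 - 3x_1x_2 + x_1 - 8x_2^2 + 10x_2 - 2
  leading term x_1x_2^2: subtract (3/4x_2)·f_1 from 3/4x_1x_2^2 - 3x_1x_2 + x_1 - 8x_2^2 + 10x_2 - 2 → -9/4x_1x_2 + x_1 - 9/16x_2^3 - 5x_2^2 + 17/2x_2 - 2
  leading term x_1x_2: subtract (-9/4)·f_1 from -9/4x_1x_2 + x_1 - 9/16x_2^3 - 5x_2^2 + 17/2x_2 - 2 → -5/4x_1 - 9/16x_2^3 - 53/16x_2^2 - 1/2x_2 + 5/2
  leading term x_1: no divisor's leading term divides it; move -5/4x_1 to the remainder.
  leading term x_2^3: no divisor's leading term divides it; move -9/16x_2^3 to the remainder.
  leading term x_2^2: no divisor's leading term divides it; move -53/16x_2^2 to the remainder.
  leading term x_2: no divisor's leading term divides it; move -1/2x_2 to the remainder.
  leading term 1: no divisor's leading term divides it; move 5/2 to the remainder.
  remainder -5/4x_1 - 9/16x_2^3 - 53/16x_2^2 - 1/2x_2 + 5/2 ≠ 0; add g_3 = -5/4x_1 - 9/16x_2^3 - 53/16x_2^2 - 1/2x_2 + 5/2 to the basis.

S(f_1,g_3): lcm = x_1x_2. S = -x_1 - 9/20x_2^4 - 53/20x_2^3 + 7/20x_2^2 - 2x_2 + 2.
  leading term x_1: subtract (4/5)·g_3 from -x_1 - 9/20x_2^4 - 53/20x_2^3 + 7/20x_2^2 - 2x_2 + 2 → -9/20x_2^4 - 11/5x_2^3 + 3x_2^2 - 8/5x_2
  leading term x_2^4: no divisor's leading term divides it; move -9/20x_2^4 to the remainder.
  leading term x_2^3: no divisor's leading term divides it; move -11/5x_2^3 to the remainder.
  leading term x_2^2: no divisor's leading term divides it; move 3x_2^2 to the remainder.
  leading term x_2: no divisor's leading term divides it; move -8/5x_2 to the remainder.
  remainder -9/20x_2^4 - 11/5x_2^3 + 3x_2^2 - 8/5x_2 ≠ 0; add g_4 = -9/20x_2^4 - 11/5x_2^3 + 3x_2^2 - 8/5x_2 to the basis.

The other S-polynomials (S(f_2,g_3), S(f_1,g_4), S(f_2,g_4), S(g_3,g_4)) all reduce to 0 modulo the current basis, so we have a Gröbner basis.
Inter-reduce: drop elements whose leading term is divisible by another's, tail-reduce, and make monic.
Reduced Gröbner basis: {x_1 + 9/20x_2^3 + 53/20x_2^2 + 2/5x_2 - 2, x_2^4 + 44/9x_2^3 - 20/3x_2^2 + 32/9x_2}.

Buchberger on the second generating set:
h_1 = -8x_1x_2 + 8x_1 - 6x_2^2 + 32x_2 - 16, LT = x_1x_2.
h_2 = -5x_1^2 + 9x_1x_2 - 4x_1 + 27/4x_2^2 - 76x_2 + 28, LT = x_1^2.

S(h_1,h_2): lcm = x_1^2x_2. S = -x_1^2 + 51/20x_1x_2^2 - 24/5x_1x_2 + 2x_1 + 27/20x_2^3 - 76/5x_2^2 + 28/5x_2.
  leading term x_1^2: subtract (1/5)·h_2 from -x_1^2 + 51/20x_1x_2^2 - 24/5x_1x_2 + 2x_1 + 27/20x_2^3 - 76/5x_2^2 + 28/5x_2 → 51/20x_1x_2^2 - 33/5x_1x_2 + 14/5x_1 + 27/20x_2^3 - 331/20x_2^2 + 104/5x_2 - 28/5
  leading term x_1x_2^2: subtract (-51/160x_2)·h_1 from 51/20x_1x_2^2 - 33/5x_1x_2 + 14/5x_1 + 27/20x_2^3 - 331/20x_2^2 + 104/5x_2 - 28/5 → -81/20x_1x_2 + 14/5x_1 - 9/16x_2^3 - 127/20x_2^2 + 157/10x_2 - 28/5
  leading term x_1x_2: subtract (81/160)·h_1 from -81/20x_1x_2 + 14/5x_1 - 9/16x_2^3 - 127/20x_2^2 + 157/10x_2 - 28/5 → -5/4x_1 - 9/16x_2^3 - 53/16x_2^2 - 1/2x_2 + 5/2
  leading term x_1: no divisor's leading term divides it; move -5/4x_1 to the remainder.
  leading term x_2^3: no divisor's leading term divides it; move -9/16x_2^3 to the remainder.
  leading term x_2^2: no divisor's leading term divides it; move -53/16x_2^2 to the remainder.
  leading term x_2: no divisor's leading term divides it; move -1/2x_2 to the remainder.
  leading term 1: no divisor's leading term divides it; move 5/2 to the remainder.
  remainder -5/4x_1 - 9/16x_2^3 - 53/16x_2^2 - 1/2x_2 + 5/2 ≠ 0; add k_3 = -5/4x_1 - 9/16x_2^3 - 53/16x_2^2 - 1/2x_2 + 5/2 to the basis.

S(h_1,k_3): lcm = x_1x_2. S = -x_1 - 9/20x_2^4 - 53/20x_2^3 + 7/20x_2^2 - 2x_2 + 2.
  leading term x_1: subtract (4/5)·k_3 from -x_1 - 9/20x_2^4 - 53/20x_2^3 + 7/20x_2^2 - 2x_2 + 2 → -9/20x_2^4 - 11/5x_2^3 + 3x_2^2 - 8/5x_2
  leading term x_2^4: no divisor's leading term divides it; move -9/20x_2^4 to the remainder.
  leading term x_2^3: no divisor's leading term divides it; move -11/5x_2^3 to the remainder.
  leading term x_2^2: no divisor's leading term divides it; move 3x_2^2 to the remainder.
  leading term x_2: no divisor's leading term divides it; move -8/5x_2 to the remainder.
  remainder -9/20x_2^4 - 11/5x_2^3 + 3x_2^2 - 8/5x_2 ≠ 0; add k_4 = -9/20x_2^4 - 11/5x_2^3 + 3x_2^2 - 8/5x_2 to the basis.

The other S-polynomials (S(h_2,k_3), S(h_1,k_4), S(h_2,k_4), S(k_3,k_4)) all reduce to 0 modulo the current basis, so we have a Gröbner basis.
Inter-reduce: drop elements whose leading term is divisible by another's, tail-reduce, and make monic.
Reduced Gröbner basis: {x_1 + 9/20x_2^3 + 53/20x_2^2 + 2/5x_2 - 2, x_2^4 + 44/9x_2^3 - 20/3x_2^2 + 32/9x_2}.

These coincide, so the ideals are equal.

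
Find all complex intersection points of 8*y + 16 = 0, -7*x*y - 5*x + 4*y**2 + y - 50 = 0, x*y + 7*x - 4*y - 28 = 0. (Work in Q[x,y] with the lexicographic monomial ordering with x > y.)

{(4, -2)}

Compute a lex Gröbner basis by Buchberger's algorithm.
f_1 = 8*y + 16, LT = y.
f_2 = -7*x*y - 5*x + 4*y**2 + y - 50, LT = x*y.
f_3 = x*y + 7*x - 4*y - 28, LT = x*y.

S(f_1,f_2): lcm = x*y. S = 9/7*x + 4/7*y**2 + 1/7*y - 50/7.
  leading term x: no divisor's leading term divides it; move 9/7*x to the remainder.
  leading term y**2: subtract (1/14*y)·f_1 from 4/7*y**2 + 1/7*y - 50/7 → -y - 50/7
  leading term y: subtract (-1/8)·f_1 from -y - 50/7 → -36/7
  leading term 1: no divisor's leading term divides it; move -36/7 to the remainder.
  remainder 9/7*x - 36/7 ≠ 0; add h_4 = 9/7*x - 36/7 to the basis.

The other S-polynomials (S(f_1,f_3), S(f_2,f_3), S(f_1,h_4), S(f_2,h_4), S(f_3,h_4)) all reduce to 0 modulo the current basis, so we have a Gröbner basis.
Inter-reduce: drop elements whose leading term is divisible by another's, tail-reduce, and make monic.
Reduced Gröbner basis: {x - 4, y + 2}.

A lex Gröbner basis eliminates variables successively. Here y + 2 depends only on y, with roots {-2}; lifting each root through the earlier basis elements recovers the full solutions.
  y = -2: the earlier basis element becomes x - 4 = 0, giving x = 4 — point (4, -2).
Substituting each solution back into the original system confirms all equations vanish.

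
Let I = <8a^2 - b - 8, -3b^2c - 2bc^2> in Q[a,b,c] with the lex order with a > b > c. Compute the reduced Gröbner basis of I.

f_1 = 8a^2 - b - 8, LT = a^2.
f_2 = -3b^2c - 2bc^2, LT = b^2c.

The S-polynomials (S(f_1,f_2)) all reduce to 0 modulo the current basis, so we have a Gröbner basis.

G = {a^2 - 1/8b - 1, b^2c + 2/3bc^2}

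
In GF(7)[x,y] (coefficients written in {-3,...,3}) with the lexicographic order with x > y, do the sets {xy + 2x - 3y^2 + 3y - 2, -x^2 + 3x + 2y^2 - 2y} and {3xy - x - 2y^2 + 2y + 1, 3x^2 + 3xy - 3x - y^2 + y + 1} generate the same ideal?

For a fixed monomial order, each ideal has a unique reduced Gröbner basis; comparing bases decides equality.
Buchberger on the first generating set:
f_1 = xy + 2x - 3y^2 + 3y - 2, LT = xy.
f_2 = -x^2 + 3x + 2y^2 - 2y, LT = x^2.

S(f_1,f_2): lcm = x^2y. S = 2x^2 - 3xy^2 - xy - 2x + 2y^3 - 2y^2.
  leading term x^2: subtract (-2)·f_2 from 2x^2 - 3xy^2 - xy - 2x + 2y^3 - 2y^2 → -3xy^2 - xy - 3x + 2y^3 + 2y^2 + 3y
  leading term xy^2: subtract (-3y)·f_1 from -3xy^2 - xy - 3x + 2y^3 + 2y^2 + 3y → -2xy - 3x - 3y^2 - 3y
  leading term xy: subtract (-2)·f_1 from -2xy - 3x - 3y^2 - 3y → x - 2y^2 + 3y + 3
  leading term x: no divisor's leading term divides it; move x to the remainder.
  leading term y^2: no divisor's leading term divides it; move -2y^2 to the remainder.
  leading term y: no divisor's leading term divides it; move 3y to the remainder.
  leading term 1: no divisor's leading term divides it; move 3 to the remainder.
  remainder x - 2y^2 + 3y + 3 ≠ 0; add g_3 = x - 2y^2 + 3y + 3 to the basis.

S(f_1,g_3): lcm = xy. S = 2x + 2y^3 + y^2 - 2.
  leading term x: subtract (2)·g_3 from 2x + 2y^3 + y^2 - 2 → 2y^3 - 2y^2 + y - 1
  leading term y^3: no divisor's leading term divides it; move 2y^3 to the remainder.
  leading term y^2: no divisor's leading term divides it; move -2y^2 to the remainder.
  leading term y: no divisor's leading term divides it; move y to the remainder.
  leading term 1: no divisor's leading term divides it; move -1 to the remainder.
  remainder 2y^3 - 2y^2 + y - 1 ≠ 0; add g_4 = 2y^3 - 2y^2 + y - 1 to the basis.

The other S-polynomials (S(f_2,g_3), S(f_1,g_4), S(f_2,g_4), S(g_3,g_4)) all reduce to 0 modulo the current basis, so we have a Gröbner basis.
Inter-reduce: drop elements whose leading term is divisible by another's, tail-reduce, and make monic.
Reduced Gröbner basis: {x - 2y^2 + 3y + 3, y^3 - y^2 - 3y + 3}.

Buchberger on the second generating set:
h_1 = 3xy - x - 2y^2 + 2y + 1, LT = xy.
h_2 = 3x^2 + 3xy - 3x - y^2 + y + 1, LT = x^2.

S(h_1,h_2): lcm = x^2y. S = 2x^2 + 3xy^2 - 3xy - 2x - 2y^3 + 2y^2 + 2y.
  leading term x^2: subtract (3)·h_2 from 2x^2 + 3xy^2 - 3xy - 2x - 2y^3 + 2y^2 + 2y → 3xy^2 + 2xy - 2y^3 - 2y^2 - y - 3
  leading term xy^2: subtract (y)·h_1 from 3xy^2 + 2xy - 2y^3 - 2y^2 - y - 3 → 3xy + 3y^2 - 2y - 3
  leading term xy: subtract (1)·h_1 from 3xy + 3y^2 - 2y - 3 → x - 2y^2 + 3y + 3
  leading term x: no divisor's leading term divides it; move x to the remainder.
  leading term y^2: no divisor's leading term divides it; move -2y^2 to the remainder.
  leading term y: no divisor's leading term divides it; move 3y to the remainder.
  leading term 1: no divisor's leading term divides it; move 3 to the remainder.
  remainder x - 2y^2 + 3y + 3 ≠ 0; add k_3 = x - 2y^2 + 3y + 3 to the basis.

S(h_1,k_3): lcm = xy. S = 2x + 2y^3 + y^2 - 2.
  leading term x: subtract (2)·k_3 from 2x + 2y^3 + y^2 - 2 → 2y^3 - 2y^2 + y - 1
  leading term y^3: no divisor's leading term divides it; move 2y^3 to the remainder.
  leading term y^2: no divisor's leading term divides it; move -2y^2 to the remainder.
  leading term y: no divisor's leading term divides it; move y to the remainder.
  leading term 1: no divisor's leading term divides it; move -1 to the remainder.
  remainder 2y^3 - 2y^2 + y - 1 ≠ 0; add k_4 = 2y^3 - 2y^2 + y - 1 to the basis.

The other S-polynomials (S(h_2,k_3), S(h_1,k_4), S(h_2,k_4), S(k_3,k_4)) all reduce to 0 modulo the current basis, so we have a Gröbner basis.
Inter-reduce: drop elements whose leading term is divisible by another's, tail-reduce, and make monic.
Reduced Gröbner basis: {x - 2y^2 + 3y + 3, y^3 - y^2 - 3y + 3}.

The two bases agree; hence the ideals are identical.

Yes, the ideals are equal.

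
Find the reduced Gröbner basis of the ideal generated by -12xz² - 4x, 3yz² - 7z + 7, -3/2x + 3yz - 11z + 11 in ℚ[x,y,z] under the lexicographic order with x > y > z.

Buchberger's algorithm terminates because the ascending chain of leading-term ideals stabilizes.

f_1 = -12xz² - 4x, LT = xz².
f_2 = 3yz² - 7z + 7, LT = yz².
f_3 = -3/2x + 3yz - 11z + 11, LT = x.

S(f_1,f_2): lcm = xyz². S = ⅓xy + 7/3xz - 7/3x.
  reduce S modulo (f_1, f_2, f_3):
  remainder ⅔y²z - 64/9yz + 22/9y - 154/9z² + 406/9z - 28 ≠ 0; add g_4 = ⅔y²z - 64/9yz + 22/9y - 154/9z² + 406/9z - 28 to the basis.

S(f_1,f_3): lcm = xz². S = ⅓x + 2yz³ - 22/3z³ + 22/3z².
  reduce S modulo (f_1, f_2, f_3, g_4):
  remainder ⅔yz - 22/3z³ + 12z² - 64/9z + 22/9 ≠ 0; add g_5 = ⅔yz - 22/3z³ + 12z² - 64/9z + 22/9 to the basis.

S(f_1,g_4): lcm = xy²z². S = ⅓xy² + 32/3xyz² - 11/3xyz + 77/3xz³ - 203/3xz² + 42xz.
  reduce S modulo (f_1, f_2, f_3, g_4, g_5):
  remainder 28y - 484z³ + 484z² + 104/3z - 104/3 ≠ 0; add g_6 = 28y - 484z³ + 484z² + 104/3z - 104/3 to the basis.

S(f_2,g_5): lcm = yz². S = 11z⁴ - 18z³ + 32/3z² - 6z + 7/3.
  reduce S modulo (f_1, f_2, f_3, g_4, g_5, g_6):
  remainder 11z⁴ - 18z³ + 32/3z² - 6z + 7/3 ≠ 0; add g_7 = 11z⁴ - 18z³ + 32/3z² - 6z + 7/3 to the basis.

The other S-polynomials (S(f_2,f_3), S(f_2,g_4), S(f_3,g_4), S(f_1,g_5), S(f_3,g_5), S(g_4,g_5), S(f_1,g_6), S(f_2,g_6), S(f_3,g_6), S(g_4,g_6), S(g_5,g_6), S(f_1,g_7), S(f_2,g_7), S(f_3,g_7), S(g_4,g_7), S(g_5,g_7), S(g_6,g_7)) all reduce to 0 modulo the current basis, so we have a Gröbner basis.
Inter-reduce: drop elements whose leading term is divisible by another's, tail-reduce, and make monic.

G = {x - 22z³ + 36z² - 14z, y - 121/7z³ + 121/7z² + 26/21z - 26/21, z⁴ - 18/11z³ + 32/33z² - 6/11z + 7/33}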